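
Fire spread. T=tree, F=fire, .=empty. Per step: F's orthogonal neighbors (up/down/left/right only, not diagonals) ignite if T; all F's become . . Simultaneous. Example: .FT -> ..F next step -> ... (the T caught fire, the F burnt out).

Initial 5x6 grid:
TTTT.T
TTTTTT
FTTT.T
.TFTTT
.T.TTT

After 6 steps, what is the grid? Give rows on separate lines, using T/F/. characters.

Step 1: 5 trees catch fire, 2 burn out
  TTTT.T
  FTTTTT
  .FFT.T
  .F.FTT
  .T.TTT
Step 2: 7 trees catch fire, 5 burn out
  FTTT.T
  .FFTTT
  ...F.T
  ....FT
  .F.FTT
Step 3: 5 trees catch fire, 7 burn out
  .FFT.T
  ...FTT
  .....T
  .....F
  ....FT
Step 4: 4 trees catch fire, 5 burn out
  ...F.T
  ....FT
  .....F
  ......
  .....F
Step 5: 1 trees catch fire, 4 burn out
  .....T
  .....F
  ......
  ......
  ......
Step 6: 1 trees catch fire, 1 burn out
  .....F
  ......
  ......
  ......
  ......

.....F
......
......
......
......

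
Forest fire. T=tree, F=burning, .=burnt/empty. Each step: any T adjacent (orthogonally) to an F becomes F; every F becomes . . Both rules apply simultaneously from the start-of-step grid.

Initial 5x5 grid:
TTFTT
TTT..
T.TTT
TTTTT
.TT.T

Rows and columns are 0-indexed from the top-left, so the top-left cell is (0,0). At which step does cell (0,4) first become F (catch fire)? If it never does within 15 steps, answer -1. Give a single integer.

Step 1: cell (0,4)='T' (+3 fires, +1 burnt)
Step 2: cell (0,4)='F' (+4 fires, +3 burnt)
  -> target ignites at step 2
Step 3: cell (0,4)='.' (+3 fires, +4 burnt)
Step 4: cell (0,4)='.' (+5 fires, +3 burnt)
Step 5: cell (0,4)='.' (+3 fires, +5 burnt)
Step 6: cell (0,4)='.' (+1 fires, +3 burnt)
Step 7: cell (0,4)='.' (+0 fires, +1 burnt)
  fire out at step 7

2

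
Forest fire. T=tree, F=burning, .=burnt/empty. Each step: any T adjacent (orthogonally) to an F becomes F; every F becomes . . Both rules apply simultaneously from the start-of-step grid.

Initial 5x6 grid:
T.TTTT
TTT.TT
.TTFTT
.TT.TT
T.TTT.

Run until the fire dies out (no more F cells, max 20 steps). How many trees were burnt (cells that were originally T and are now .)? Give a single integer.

Step 1: +2 fires, +1 burnt (F count now 2)
Step 2: +6 fires, +2 burnt (F count now 6)
Step 3: +8 fires, +6 burnt (F count now 8)
Step 4: +4 fires, +8 burnt (F count now 4)
Step 5: +1 fires, +4 burnt (F count now 1)
Step 6: +0 fires, +1 burnt (F count now 0)
Fire out after step 6
Initially T: 22, now '.': 29
Total burnt (originally-T cells now '.'): 21

Answer: 21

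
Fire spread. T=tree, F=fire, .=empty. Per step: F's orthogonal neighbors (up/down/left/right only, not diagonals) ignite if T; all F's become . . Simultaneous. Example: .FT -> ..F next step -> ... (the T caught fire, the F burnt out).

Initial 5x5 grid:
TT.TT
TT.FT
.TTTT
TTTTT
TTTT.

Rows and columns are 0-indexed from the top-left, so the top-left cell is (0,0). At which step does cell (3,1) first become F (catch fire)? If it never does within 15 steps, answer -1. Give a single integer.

Step 1: cell (3,1)='T' (+3 fires, +1 burnt)
Step 2: cell (3,1)='T' (+4 fires, +3 burnt)
Step 3: cell (3,1)='T' (+4 fires, +4 burnt)
Step 4: cell (3,1)='F' (+3 fires, +4 burnt)
  -> target ignites at step 4
Step 5: cell (3,1)='.' (+4 fires, +3 burnt)
Step 6: cell (3,1)='.' (+2 fires, +4 burnt)
Step 7: cell (3,1)='.' (+0 fires, +2 burnt)
  fire out at step 7

4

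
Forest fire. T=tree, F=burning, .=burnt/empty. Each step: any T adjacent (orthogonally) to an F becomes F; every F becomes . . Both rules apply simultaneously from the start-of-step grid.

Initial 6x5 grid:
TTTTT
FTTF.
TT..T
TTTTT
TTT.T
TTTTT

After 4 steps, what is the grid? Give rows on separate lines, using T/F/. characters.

Step 1: 5 trees catch fire, 2 burn out
  FTTFT
  .FF..
  FT..T
  TTTTT
  TTT.T
  TTTTT
Step 2: 5 trees catch fire, 5 burn out
  .FF.F
  .....
  .F..T
  FTTTT
  TTT.T
  TTTTT
Step 3: 2 trees catch fire, 5 burn out
  .....
  .....
  ....T
  .FTTT
  FTT.T
  TTTTT
Step 4: 3 trees catch fire, 2 burn out
  .....
  .....
  ....T
  ..FTT
  .FT.T
  FTTTT

.....
.....
....T
..FTT
.FT.T
FTTTT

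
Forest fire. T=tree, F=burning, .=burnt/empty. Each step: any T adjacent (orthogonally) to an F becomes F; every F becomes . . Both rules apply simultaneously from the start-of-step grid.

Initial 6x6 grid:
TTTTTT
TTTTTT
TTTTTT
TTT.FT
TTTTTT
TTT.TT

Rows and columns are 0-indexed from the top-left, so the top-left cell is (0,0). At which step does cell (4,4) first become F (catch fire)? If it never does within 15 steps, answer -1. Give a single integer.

Step 1: cell (4,4)='F' (+3 fires, +1 burnt)
  -> target ignites at step 1
Step 2: cell (4,4)='.' (+6 fires, +3 burnt)
Step 3: cell (4,4)='.' (+6 fires, +6 burnt)
Step 4: cell (4,4)='.' (+7 fires, +6 burnt)
Step 5: cell (4,4)='.' (+6 fires, +7 burnt)
Step 6: cell (4,4)='.' (+4 fires, +6 burnt)
Step 7: cell (4,4)='.' (+1 fires, +4 burnt)
Step 8: cell (4,4)='.' (+0 fires, +1 burnt)
  fire out at step 8

1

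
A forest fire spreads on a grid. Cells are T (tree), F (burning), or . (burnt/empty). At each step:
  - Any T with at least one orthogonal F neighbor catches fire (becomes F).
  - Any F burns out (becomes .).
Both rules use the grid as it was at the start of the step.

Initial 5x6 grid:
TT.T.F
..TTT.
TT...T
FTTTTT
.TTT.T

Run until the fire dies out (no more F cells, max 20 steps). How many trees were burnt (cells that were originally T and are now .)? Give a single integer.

Answer: 12

Derivation:
Step 1: +2 fires, +2 burnt (F count now 2)
Step 2: +3 fires, +2 burnt (F count now 3)
Step 3: +2 fires, +3 burnt (F count now 2)
Step 4: +2 fires, +2 burnt (F count now 2)
Step 5: +1 fires, +2 burnt (F count now 1)
Step 6: +2 fires, +1 burnt (F count now 2)
Step 7: +0 fires, +2 burnt (F count now 0)
Fire out after step 7
Initially T: 18, now '.': 24
Total burnt (originally-T cells now '.'): 12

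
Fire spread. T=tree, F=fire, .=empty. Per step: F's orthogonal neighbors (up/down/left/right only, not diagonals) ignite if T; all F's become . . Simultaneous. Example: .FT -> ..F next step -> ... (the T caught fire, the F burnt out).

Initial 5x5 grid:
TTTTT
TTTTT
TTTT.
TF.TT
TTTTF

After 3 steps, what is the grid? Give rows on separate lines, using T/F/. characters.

Step 1: 5 trees catch fire, 2 burn out
  TTTTT
  TTTTT
  TFTT.
  F..TF
  TFTF.
Step 2: 6 trees catch fire, 5 burn out
  TTTTT
  TFTTT
  F.FT.
  ...F.
  F.F..
Step 3: 4 trees catch fire, 6 burn out
  TFTTT
  F.FTT
  ...F.
  .....
  .....

TFTTT
F.FTT
...F.
.....
.....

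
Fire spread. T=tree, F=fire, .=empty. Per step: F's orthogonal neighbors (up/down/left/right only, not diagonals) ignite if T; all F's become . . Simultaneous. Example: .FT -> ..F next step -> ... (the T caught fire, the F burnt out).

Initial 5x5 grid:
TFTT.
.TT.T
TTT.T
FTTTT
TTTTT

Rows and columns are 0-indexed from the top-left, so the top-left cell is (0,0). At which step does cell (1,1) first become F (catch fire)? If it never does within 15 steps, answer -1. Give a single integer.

Step 1: cell (1,1)='F' (+6 fires, +2 burnt)
  -> target ignites at step 1
Step 2: cell (1,1)='.' (+5 fires, +6 burnt)
Step 3: cell (1,1)='.' (+3 fires, +5 burnt)
Step 4: cell (1,1)='.' (+2 fires, +3 burnt)
Step 5: cell (1,1)='.' (+2 fires, +2 burnt)
Step 6: cell (1,1)='.' (+1 fires, +2 burnt)
Step 7: cell (1,1)='.' (+0 fires, +1 burnt)
  fire out at step 7

1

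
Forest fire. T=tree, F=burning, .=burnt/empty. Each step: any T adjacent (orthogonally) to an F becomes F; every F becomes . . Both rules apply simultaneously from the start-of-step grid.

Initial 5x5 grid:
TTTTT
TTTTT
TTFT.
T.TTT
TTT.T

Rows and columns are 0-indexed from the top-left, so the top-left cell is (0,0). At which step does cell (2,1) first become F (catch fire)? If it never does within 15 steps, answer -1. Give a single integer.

Step 1: cell (2,1)='F' (+4 fires, +1 burnt)
  -> target ignites at step 1
Step 2: cell (2,1)='.' (+6 fires, +4 burnt)
Step 3: cell (2,1)='.' (+7 fires, +6 burnt)
Step 4: cell (2,1)='.' (+4 fires, +7 burnt)
Step 5: cell (2,1)='.' (+0 fires, +4 burnt)
  fire out at step 5

1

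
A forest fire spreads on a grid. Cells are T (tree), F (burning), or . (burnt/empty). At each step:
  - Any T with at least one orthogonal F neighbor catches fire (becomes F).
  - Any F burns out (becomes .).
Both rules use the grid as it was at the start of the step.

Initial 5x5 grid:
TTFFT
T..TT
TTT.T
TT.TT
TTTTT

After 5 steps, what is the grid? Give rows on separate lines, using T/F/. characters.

Step 1: 3 trees catch fire, 2 burn out
  TF..F
  T..FT
  TTT.T
  TT.TT
  TTTTT
Step 2: 2 trees catch fire, 3 burn out
  F....
  T...F
  TTT.T
  TT.TT
  TTTTT
Step 3: 2 trees catch fire, 2 burn out
  .....
  F....
  TTT.F
  TT.TT
  TTTTT
Step 4: 2 trees catch fire, 2 burn out
  .....
  .....
  FTT..
  TT.TF
  TTTTT
Step 5: 4 trees catch fire, 2 burn out
  .....
  .....
  .FT..
  FT.F.
  TTTTF

.....
.....
.FT..
FT.F.
TTTTF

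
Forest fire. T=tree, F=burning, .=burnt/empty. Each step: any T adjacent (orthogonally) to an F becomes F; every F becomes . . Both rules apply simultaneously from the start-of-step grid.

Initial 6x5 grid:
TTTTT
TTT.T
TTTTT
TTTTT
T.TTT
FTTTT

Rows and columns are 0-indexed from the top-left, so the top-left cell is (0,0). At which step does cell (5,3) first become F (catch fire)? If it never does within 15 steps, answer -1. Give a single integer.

Step 1: cell (5,3)='T' (+2 fires, +1 burnt)
Step 2: cell (5,3)='T' (+2 fires, +2 burnt)
Step 3: cell (5,3)='F' (+4 fires, +2 burnt)
  -> target ignites at step 3
Step 4: cell (5,3)='.' (+5 fires, +4 burnt)
Step 5: cell (5,3)='.' (+5 fires, +5 burnt)
Step 6: cell (5,3)='.' (+4 fires, +5 burnt)
Step 7: cell (5,3)='.' (+2 fires, +4 burnt)
Step 8: cell (5,3)='.' (+2 fires, +2 burnt)
Step 9: cell (5,3)='.' (+1 fires, +2 burnt)
Step 10: cell (5,3)='.' (+0 fires, +1 burnt)
  fire out at step 10

3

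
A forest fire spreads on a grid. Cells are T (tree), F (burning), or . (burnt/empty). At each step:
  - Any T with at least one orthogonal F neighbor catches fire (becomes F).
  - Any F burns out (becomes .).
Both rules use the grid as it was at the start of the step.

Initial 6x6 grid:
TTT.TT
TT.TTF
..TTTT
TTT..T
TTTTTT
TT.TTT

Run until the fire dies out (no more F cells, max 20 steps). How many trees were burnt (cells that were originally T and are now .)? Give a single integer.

Step 1: +3 fires, +1 burnt (F count now 3)
Step 2: +4 fires, +3 burnt (F count now 4)
Step 3: +2 fires, +4 burnt (F count now 2)
Step 4: +3 fires, +2 burnt (F count now 3)
Step 5: +3 fires, +3 burnt (F count now 3)
Step 6: +3 fires, +3 burnt (F count now 3)
Step 7: +2 fires, +3 burnt (F count now 2)
Step 8: +2 fires, +2 burnt (F count now 2)
Step 9: +1 fires, +2 burnt (F count now 1)
Step 10: +0 fires, +1 burnt (F count now 0)
Fire out after step 10
Initially T: 28, now '.': 31
Total burnt (originally-T cells now '.'): 23

Answer: 23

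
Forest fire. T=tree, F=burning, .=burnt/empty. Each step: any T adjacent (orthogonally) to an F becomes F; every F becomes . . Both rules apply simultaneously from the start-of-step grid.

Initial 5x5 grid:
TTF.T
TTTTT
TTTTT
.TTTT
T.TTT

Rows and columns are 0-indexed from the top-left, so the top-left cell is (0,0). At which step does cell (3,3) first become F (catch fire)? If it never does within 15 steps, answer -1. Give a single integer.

Step 1: cell (3,3)='T' (+2 fires, +1 burnt)
Step 2: cell (3,3)='T' (+4 fires, +2 burnt)
Step 3: cell (3,3)='T' (+5 fires, +4 burnt)
Step 4: cell (3,3)='F' (+6 fires, +5 burnt)
  -> target ignites at step 4
Step 5: cell (3,3)='.' (+2 fires, +6 burnt)
Step 6: cell (3,3)='.' (+1 fires, +2 burnt)
Step 7: cell (3,3)='.' (+0 fires, +1 burnt)
  fire out at step 7

4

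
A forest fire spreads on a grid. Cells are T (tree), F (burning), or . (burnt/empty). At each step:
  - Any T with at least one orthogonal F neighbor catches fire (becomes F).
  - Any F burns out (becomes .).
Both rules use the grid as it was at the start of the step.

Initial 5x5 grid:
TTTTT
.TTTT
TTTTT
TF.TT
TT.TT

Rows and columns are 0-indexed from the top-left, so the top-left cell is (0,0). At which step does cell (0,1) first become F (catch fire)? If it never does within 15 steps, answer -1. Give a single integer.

Step 1: cell (0,1)='T' (+3 fires, +1 burnt)
Step 2: cell (0,1)='T' (+4 fires, +3 burnt)
Step 3: cell (0,1)='F' (+3 fires, +4 burnt)
  -> target ignites at step 3
Step 4: cell (0,1)='.' (+5 fires, +3 burnt)
Step 5: cell (0,1)='.' (+4 fires, +5 burnt)
Step 6: cell (0,1)='.' (+2 fires, +4 burnt)
Step 7: cell (0,1)='.' (+0 fires, +2 burnt)
  fire out at step 7

3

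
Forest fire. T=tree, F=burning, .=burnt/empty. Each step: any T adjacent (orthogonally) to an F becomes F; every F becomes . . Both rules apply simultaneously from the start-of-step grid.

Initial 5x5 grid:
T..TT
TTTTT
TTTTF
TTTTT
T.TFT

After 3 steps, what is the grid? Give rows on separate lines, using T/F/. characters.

Step 1: 6 trees catch fire, 2 burn out
  T..TT
  TTTTF
  TTTF.
  TTTFF
  T.F.F
Step 2: 4 trees catch fire, 6 burn out
  T..TF
  TTTF.
  TTF..
  TTF..
  T....
Step 3: 4 trees catch fire, 4 burn out
  T..F.
  TTF..
  TF...
  TF...
  T....

T..F.
TTF..
TF...
TF...
T....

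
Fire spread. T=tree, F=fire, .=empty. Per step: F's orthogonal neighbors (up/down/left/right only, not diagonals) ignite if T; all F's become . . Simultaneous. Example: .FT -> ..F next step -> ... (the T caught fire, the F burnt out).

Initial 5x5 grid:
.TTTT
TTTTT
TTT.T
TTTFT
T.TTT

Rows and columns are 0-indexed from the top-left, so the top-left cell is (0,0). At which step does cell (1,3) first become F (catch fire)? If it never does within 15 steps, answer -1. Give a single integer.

Step 1: cell (1,3)='T' (+3 fires, +1 burnt)
Step 2: cell (1,3)='T' (+5 fires, +3 burnt)
Step 3: cell (1,3)='T' (+4 fires, +5 burnt)
Step 4: cell (1,3)='F' (+6 fires, +4 burnt)
  -> target ignites at step 4
Step 5: cell (1,3)='.' (+3 fires, +6 burnt)
Step 6: cell (1,3)='.' (+0 fires, +3 burnt)
  fire out at step 6

4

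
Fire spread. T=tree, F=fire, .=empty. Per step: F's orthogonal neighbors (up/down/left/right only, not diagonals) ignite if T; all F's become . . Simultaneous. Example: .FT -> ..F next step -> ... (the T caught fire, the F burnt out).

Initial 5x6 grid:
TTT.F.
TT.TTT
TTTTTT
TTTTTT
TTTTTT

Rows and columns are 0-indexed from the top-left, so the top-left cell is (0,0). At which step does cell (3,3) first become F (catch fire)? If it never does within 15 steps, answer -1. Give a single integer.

Step 1: cell (3,3)='T' (+1 fires, +1 burnt)
Step 2: cell (3,3)='T' (+3 fires, +1 burnt)
Step 3: cell (3,3)='T' (+3 fires, +3 burnt)
Step 4: cell (3,3)='F' (+4 fires, +3 burnt)
  -> target ignites at step 4
Step 5: cell (3,3)='.' (+4 fires, +4 burnt)
Step 6: cell (3,3)='.' (+4 fires, +4 burnt)
Step 7: cell (3,3)='.' (+4 fires, +4 burnt)
Step 8: cell (3,3)='.' (+3 fires, +4 burnt)
Step 9: cell (3,3)='.' (+0 fires, +3 burnt)
  fire out at step 9

4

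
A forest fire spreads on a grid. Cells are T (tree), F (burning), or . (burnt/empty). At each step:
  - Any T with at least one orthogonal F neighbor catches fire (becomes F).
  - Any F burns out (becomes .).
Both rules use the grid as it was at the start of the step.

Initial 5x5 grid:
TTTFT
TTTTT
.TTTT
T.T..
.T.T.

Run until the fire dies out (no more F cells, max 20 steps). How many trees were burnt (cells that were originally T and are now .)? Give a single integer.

Answer: 14

Derivation:
Step 1: +3 fires, +1 burnt (F count now 3)
Step 2: +4 fires, +3 burnt (F count now 4)
Step 3: +4 fires, +4 burnt (F count now 4)
Step 4: +3 fires, +4 burnt (F count now 3)
Step 5: +0 fires, +3 burnt (F count now 0)
Fire out after step 5
Initially T: 17, now '.': 22
Total burnt (originally-T cells now '.'): 14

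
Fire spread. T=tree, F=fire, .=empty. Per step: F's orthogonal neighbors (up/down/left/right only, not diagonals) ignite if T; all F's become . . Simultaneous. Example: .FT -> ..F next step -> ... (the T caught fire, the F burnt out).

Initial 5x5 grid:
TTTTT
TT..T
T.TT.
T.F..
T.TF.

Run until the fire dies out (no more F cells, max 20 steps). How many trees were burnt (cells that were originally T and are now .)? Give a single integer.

Answer: 3

Derivation:
Step 1: +2 fires, +2 burnt (F count now 2)
Step 2: +1 fires, +2 burnt (F count now 1)
Step 3: +0 fires, +1 burnt (F count now 0)
Fire out after step 3
Initially T: 14, now '.': 14
Total burnt (originally-T cells now '.'): 3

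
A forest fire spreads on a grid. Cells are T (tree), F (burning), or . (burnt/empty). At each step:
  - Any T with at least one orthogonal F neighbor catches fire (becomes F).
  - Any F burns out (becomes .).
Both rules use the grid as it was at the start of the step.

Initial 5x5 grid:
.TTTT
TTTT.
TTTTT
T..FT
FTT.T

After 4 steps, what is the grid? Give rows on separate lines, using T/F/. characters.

Step 1: 4 trees catch fire, 2 burn out
  .TTTT
  TTTT.
  TTTFT
  F...F
  .FT.T
Step 2: 6 trees catch fire, 4 burn out
  .TTTT
  TTTF.
  FTF.F
  .....
  ..F.F
Step 3: 4 trees catch fire, 6 burn out
  .TTFT
  FTF..
  .F...
  .....
  .....
Step 4: 3 trees catch fire, 4 burn out
  .TF.F
  .F...
  .....
  .....
  .....

.TF.F
.F...
.....
.....
.....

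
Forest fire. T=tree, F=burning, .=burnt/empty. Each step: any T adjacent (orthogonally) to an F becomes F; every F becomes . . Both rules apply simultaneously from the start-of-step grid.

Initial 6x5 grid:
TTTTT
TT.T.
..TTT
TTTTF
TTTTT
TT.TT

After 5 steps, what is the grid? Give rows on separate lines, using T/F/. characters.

Step 1: 3 trees catch fire, 1 burn out
  TTTTT
  TT.T.
  ..TTF
  TTTF.
  TTTTF
  TT.TT
Step 2: 4 trees catch fire, 3 burn out
  TTTTT
  TT.T.
  ..TF.
  TTF..
  TTTF.
  TT.TF
Step 3: 5 trees catch fire, 4 burn out
  TTTTT
  TT.F.
  ..F..
  TF...
  TTF..
  TT.F.
Step 4: 3 trees catch fire, 5 burn out
  TTTFT
  TT...
  .....
  F....
  TF...
  TT...
Step 5: 4 trees catch fire, 3 burn out
  TTF.F
  TT...
  .....
  .....
  F....
  TF...

TTF.F
TT...
.....
.....
F....
TF...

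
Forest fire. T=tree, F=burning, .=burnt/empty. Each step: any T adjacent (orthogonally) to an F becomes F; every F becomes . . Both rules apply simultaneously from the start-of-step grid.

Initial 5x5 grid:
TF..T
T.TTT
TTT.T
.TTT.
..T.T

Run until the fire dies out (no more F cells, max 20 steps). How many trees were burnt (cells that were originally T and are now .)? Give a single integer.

Answer: 14

Derivation:
Step 1: +1 fires, +1 burnt (F count now 1)
Step 2: +1 fires, +1 burnt (F count now 1)
Step 3: +1 fires, +1 burnt (F count now 1)
Step 4: +1 fires, +1 burnt (F count now 1)
Step 5: +2 fires, +1 burnt (F count now 2)
Step 6: +2 fires, +2 burnt (F count now 2)
Step 7: +3 fires, +2 burnt (F count now 3)
Step 8: +1 fires, +3 burnt (F count now 1)
Step 9: +2 fires, +1 burnt (F count now 2)
Step 10: +0 fires, +2 burnt (F count now 0)
Fire out after step 10
Initially T: 15, now '.': 24
Total burnt (originally-T cells now '.'): 14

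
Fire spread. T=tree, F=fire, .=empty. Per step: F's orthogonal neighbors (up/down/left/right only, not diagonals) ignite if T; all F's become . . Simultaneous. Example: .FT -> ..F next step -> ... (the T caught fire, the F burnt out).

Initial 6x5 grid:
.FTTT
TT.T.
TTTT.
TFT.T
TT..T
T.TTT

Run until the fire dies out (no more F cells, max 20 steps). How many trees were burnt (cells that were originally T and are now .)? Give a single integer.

Step 1: +6 fires, +2 burnt (F count now 6)
Step 2: +5 fires, +6 burnt (F count now 5)
Step 3: +4 fires, +5 burnt (F count now 4)
Step 4: +0 fires, +4 burnt (F count now 0)
Fire out after step 4
Initially T: 20, now '.': 25
Total burnt (originally-T cells now '.'): 15

Answer: 15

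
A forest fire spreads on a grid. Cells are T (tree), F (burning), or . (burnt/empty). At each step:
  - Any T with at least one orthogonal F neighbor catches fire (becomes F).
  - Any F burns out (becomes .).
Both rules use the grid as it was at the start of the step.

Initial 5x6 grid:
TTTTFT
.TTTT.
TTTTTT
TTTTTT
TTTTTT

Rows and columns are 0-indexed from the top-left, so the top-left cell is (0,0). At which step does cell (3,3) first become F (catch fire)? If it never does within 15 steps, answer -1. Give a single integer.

Step 1: cell (3,3)='T' (+3 fires, +1 burnt)
Step 2: cell (3,3)='T' (+3 fires, +3 burnt)
Step 3: cell (3,3)='T' (+5 fires, +3 burnt)
Step 4: cell (3,3)='F' (+6 fires, +5 burnt)
  -> target ignites at step 4
Step 5: cell (3,3)='.' (+4 fires, +6 burnt)
Step 6: cell (3,3)='.' (+3 fires, +4 burnt)
Step 7: cell (3,3)='.' (+2 fires, +3 burnt)
Step 8: cell (3,3)='.' (+1 fires, +2 burnt)
Step 9: cell (3,3)='.' (+0 fires, +1 burnt)
  fire out at step 9

4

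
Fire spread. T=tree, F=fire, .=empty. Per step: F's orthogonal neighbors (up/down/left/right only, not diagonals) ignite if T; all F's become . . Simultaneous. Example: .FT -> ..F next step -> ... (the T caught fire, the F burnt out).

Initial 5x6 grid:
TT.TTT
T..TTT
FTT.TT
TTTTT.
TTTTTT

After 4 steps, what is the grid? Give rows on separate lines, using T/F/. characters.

Step 1: 3 trees catch fire, 1 burn out
  TT.TTT
  F..TTT
  .FT.TT
  FTTTT.
  TTTTTT
Step 2: 4 trees catch fire, 3 burn out
  FT.TTT
  ...TTT
  ..F.TT
  .FTTT.
  FTTTTT
Step 3: 3 trees catch fire, 4 burn out
  .F.TTT
  ...TTT
  ....TT
  ..FTT.
  .FTTTT
Step 4: 2 trees catch fire, 3 burn out
  ...TTT
  ...TTT
  ....TT
  ...FT.
  ..FTTT

...TTT
...TTT
....TT
...FT.
..FTTT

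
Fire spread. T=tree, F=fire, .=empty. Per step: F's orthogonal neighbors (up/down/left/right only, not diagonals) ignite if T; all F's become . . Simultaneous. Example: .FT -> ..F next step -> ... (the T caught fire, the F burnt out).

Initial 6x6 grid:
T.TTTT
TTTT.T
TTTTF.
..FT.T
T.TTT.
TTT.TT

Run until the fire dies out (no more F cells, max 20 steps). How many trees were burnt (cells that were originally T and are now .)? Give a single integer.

Answer: 24

Derivation:
Step 1: +4 fires, +2 burnt (F count now 4)
Step 2: +5 fires, +4 burnt (F count now 5)
Step 3: +6 fires, +5 burnt (F count now 6)
Step 4: +4 fires, +6 burnt (F count now 4)
Step 5: +4 fires, +4 burnt (F count now 4)
Step 6: +1 fires, +4 burnt (F count now 1)
Step 7: +0 fires, +1 burnt (F count now 0)
Fire out after step 7
Initially T: 25, now '.': 35
Total burnt (originally-T cells now '.'): 24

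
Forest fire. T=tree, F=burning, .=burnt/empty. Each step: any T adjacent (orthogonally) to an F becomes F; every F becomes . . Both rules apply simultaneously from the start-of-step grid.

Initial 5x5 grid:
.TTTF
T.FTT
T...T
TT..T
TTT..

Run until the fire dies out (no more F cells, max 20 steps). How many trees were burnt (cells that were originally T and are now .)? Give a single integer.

Answer: 7

Derivation:
Step 1: +4 fires, +2 burnt (F count now 4)
Step 2: +2 fires, +4 burnt (F count now 2)
Step 3: +1 fires, +2 burnt (F count now 1)
Step 4: +0 fires, +1 burnt (F count now 0)
Fire out after step 4
Initially T: 14, now '.': 18
Total burnt (originally-T cells now '.'): 7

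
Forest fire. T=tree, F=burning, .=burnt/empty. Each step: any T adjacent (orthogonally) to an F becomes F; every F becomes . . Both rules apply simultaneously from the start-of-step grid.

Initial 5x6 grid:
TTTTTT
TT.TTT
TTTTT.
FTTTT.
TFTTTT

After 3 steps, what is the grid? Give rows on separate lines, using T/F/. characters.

Step 1: 4 trees catch fire, 2 burn out
  TTTTTT
  TT.TTT
  FTTTT.
  .FTTT.
  F.FTTT
Step 2: 4 trees catch fire, 4 burn out
  TTTTTT
  FT.TTT
  .FTTT.
  ..FTT.
  ...FTT
Step 3: 5 trees catch fire, 4 burn out
  FTTTTT
  .F.TTT
  ..FTT.
  ...FT.
  ....FT

FTTTTT
.F.TTT
..FTT.
...FT.
....FT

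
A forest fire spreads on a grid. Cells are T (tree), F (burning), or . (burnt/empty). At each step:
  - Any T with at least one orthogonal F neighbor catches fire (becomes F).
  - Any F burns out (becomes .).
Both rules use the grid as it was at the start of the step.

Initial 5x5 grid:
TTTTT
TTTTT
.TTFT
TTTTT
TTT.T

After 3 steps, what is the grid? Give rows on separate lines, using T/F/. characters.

Step 1: 4 trees catch fire, 1 burn out
  TTTTT
  TTTFT
  .TF.F
  TTTFT
  TTT.T
Step 2: 6 trees catch fire, 4 burn out
  TTTFT
  TTF.F
  .F...
  TTF.F
  TTT.T
Step 3: 6 trees catch fire, 6 burn out
  TTF.F
  TF...
  .....
  TF...
  TTF.F

TTF.F
TF...
.....
TF...
TTF.F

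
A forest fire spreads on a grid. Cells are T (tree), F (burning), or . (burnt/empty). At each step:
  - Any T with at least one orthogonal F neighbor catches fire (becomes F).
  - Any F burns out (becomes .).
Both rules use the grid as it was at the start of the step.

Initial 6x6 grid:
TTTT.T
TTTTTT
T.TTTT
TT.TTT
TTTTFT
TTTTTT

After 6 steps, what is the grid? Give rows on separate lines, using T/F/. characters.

Step 1: 4 trees catch fire, 1 burn out
  TTTT.T
  TTTTTT
  T.TTTT
  TT.TFT
  TTTF.F
  TTTTFT
Step 2: 6 trees catch fire, 4 burn out
  TTTT.T
  TTTTTT
  T.TTFT
  TT.F.F
  TTF...
  TTTF.F
Step 3: 5 trees catch fire, 6 burn out
  TTTT.T
  TTTTFT
  T.TF.F
  TT....
  TF....
  TTF...
Step 4: 6 trees catch fire, 5 burn out
  TTTT.T
  TTTF.F
  T.F...
  TF....
  F.....
  TF....
Step 5: 5 trees catch fire, 6 burn out
  TTTF.F
  TTF...
  T.....
  F.....
  ......
  F.....
Step 6: 3 trees catch fire, 5 burn out
  TTF...
  TF....
  F.....
  ......
  ......
  ......

TTF...
TF....
F.....
......
......
......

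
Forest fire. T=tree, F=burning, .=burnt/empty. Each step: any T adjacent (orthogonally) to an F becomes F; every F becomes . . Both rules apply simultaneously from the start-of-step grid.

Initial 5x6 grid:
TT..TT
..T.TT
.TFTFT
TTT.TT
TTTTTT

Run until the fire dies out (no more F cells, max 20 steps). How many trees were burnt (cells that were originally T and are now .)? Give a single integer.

Step 1: +7 fires, +2 burnt (F count now 7)
Step 2: +6 fires, +7 burnt (F count now 6)
Step 3: +5 fires, +6 burnt (F count now 5)
Step 4: +1 fires, +5 burnt (F count now 1)
Step 5: +0 fires, +1 burnt (F count now 0)
Fire out after step 5
Initially T: 21, now '.': 28
Total burnt (originally-T cells now '.'): 19

Answer: 19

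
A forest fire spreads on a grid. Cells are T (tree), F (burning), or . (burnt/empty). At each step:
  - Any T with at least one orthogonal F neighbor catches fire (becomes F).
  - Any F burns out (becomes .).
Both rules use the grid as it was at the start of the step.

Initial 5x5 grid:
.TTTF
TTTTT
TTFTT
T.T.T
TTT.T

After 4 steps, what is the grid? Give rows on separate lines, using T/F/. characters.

Step 1: 6 trees catch fire, 2 burn out
  .TTF.
  TTFTF
  TF.FT
  T.F.T
  TTT.T
Step 2: 6 trees catch fire, 6 burn out
  .TF..
  TF.F.
  F...F
  T...T
  TTF.T
Step 3: 5 trees catch fire, 6 burn out
  .F...
  F....
  .....
  F...F
  TF..T
Step 4: 2 trees catch fire, 5 burn out
  .....
  .....
  .....
  .....
  F...F

.....
.....
.....
.....
F...F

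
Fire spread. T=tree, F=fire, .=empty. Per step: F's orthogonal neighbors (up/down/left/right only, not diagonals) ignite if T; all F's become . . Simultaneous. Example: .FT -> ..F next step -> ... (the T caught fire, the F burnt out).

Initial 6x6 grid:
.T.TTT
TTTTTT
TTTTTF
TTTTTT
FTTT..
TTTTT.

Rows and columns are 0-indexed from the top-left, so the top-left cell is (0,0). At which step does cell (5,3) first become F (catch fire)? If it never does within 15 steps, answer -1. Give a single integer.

Step 1: cell (5,3)='T' (+6 fires, +2 burnt)
Step 2: cell (5,3)='T' (+8 fires, +6 burnt)
Step 3: cell (5,3)='T' (+9 fires, +8 burnt)
Step 4: cell (5,3)='F' (+4 fires, +9 burnt)
  -> target ignites at step 4
Step 5: cell (5,3)='.' (+2 fires, +4 burnt)
Step 6: cell (5,3)='.' (+0 fires, +2 burnt)
  fire out at step 6

4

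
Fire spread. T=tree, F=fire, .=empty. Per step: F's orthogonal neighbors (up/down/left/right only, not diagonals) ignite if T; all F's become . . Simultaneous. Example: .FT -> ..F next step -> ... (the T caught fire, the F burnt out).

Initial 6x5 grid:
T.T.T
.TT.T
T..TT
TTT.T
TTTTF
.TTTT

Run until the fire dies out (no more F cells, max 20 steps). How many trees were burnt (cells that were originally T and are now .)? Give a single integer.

Answer: 17

Derivation:
Step 1: +3 fires, +1 burnt (F count now 3)
Step 2: +3 fires, +3 burnt (F count now 3)
Step 3: +5 fires, +3 burnt (F count now 5)
Step 4: +4 fires, +5 burnt (F count now 4)
Step 5: +1 fires, +4 burnt (F count now 1)
Step 6: +1 fires, +1 burnt (F count now 1)
Step 7: +0 fires, +1 burnt (F count now 0)
Fire out after step 7
Initially T: 21, now '.': 26
Total burnt (originally-T cells now '.'): 17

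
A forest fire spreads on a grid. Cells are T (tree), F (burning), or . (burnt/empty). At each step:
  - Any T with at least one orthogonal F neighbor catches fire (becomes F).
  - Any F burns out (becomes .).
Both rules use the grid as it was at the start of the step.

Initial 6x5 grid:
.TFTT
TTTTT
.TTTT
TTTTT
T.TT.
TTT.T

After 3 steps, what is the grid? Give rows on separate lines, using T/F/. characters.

Step 1: 3 trees catch fire, 1 burn out
  .F.FT
  TTFTT
  .TTTT
  TTTTT
  T.TT.
  TTT.T
Step 2: 4 trees catch fire, 3 burn out
  ....F
  TF.FT
  .TFTT
  TTTTT
  T.TT.
  TTT.T
Step 3: 5 trees catch fire, 4 burn out
  .....
  F...F
  .F.FT
  TTFTT
  T.TT.
  TTT.T

.....
F...F
.F.FT
TTFTT
T.TT.
TTT.T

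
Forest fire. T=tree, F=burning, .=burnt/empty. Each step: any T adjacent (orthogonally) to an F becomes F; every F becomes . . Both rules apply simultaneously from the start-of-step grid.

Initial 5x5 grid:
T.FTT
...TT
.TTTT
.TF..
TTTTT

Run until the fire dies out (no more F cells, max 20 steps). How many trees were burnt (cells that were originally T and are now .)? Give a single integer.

Answer: 14

Derivation:
Step 1: +4 fires, +2 burnt (F count now 4)
Step 2: +6 fires, +4 burnt (F count now 6)
Step 3: +4 fires, +6 burnt (F count now 4)
Step 4: +0 fires, +4 burnt (F count now 0)
Fire out after step 4
Initially T: 15, now '.': 24
Total burnt (originally-T cells now '.'): 14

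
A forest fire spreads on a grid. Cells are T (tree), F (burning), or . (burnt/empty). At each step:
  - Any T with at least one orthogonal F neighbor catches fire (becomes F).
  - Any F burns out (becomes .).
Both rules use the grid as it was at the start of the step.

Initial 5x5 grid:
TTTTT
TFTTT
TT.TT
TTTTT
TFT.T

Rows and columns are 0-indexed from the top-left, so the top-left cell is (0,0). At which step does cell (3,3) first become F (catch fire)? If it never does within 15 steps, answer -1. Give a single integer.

Step 1: cell (3,3)='T' (+7 fires, +2 burnt)
Step 2: cell (3,3)='T' (+6 fires, +7 burnt)
Step 3: cell (3,3)='F' (+4 fires, +6 burnt)
  -> target ignites at step 3
Step 4: cell (3,3)='.' (+3 fires, +4 burnt)
Step 5: cell (3,3)='.' (+1 fires, +3 burnt)
Step 6: cell (3,3)='.' (+0 fires, +1 burnt)
  fire out at step 6

3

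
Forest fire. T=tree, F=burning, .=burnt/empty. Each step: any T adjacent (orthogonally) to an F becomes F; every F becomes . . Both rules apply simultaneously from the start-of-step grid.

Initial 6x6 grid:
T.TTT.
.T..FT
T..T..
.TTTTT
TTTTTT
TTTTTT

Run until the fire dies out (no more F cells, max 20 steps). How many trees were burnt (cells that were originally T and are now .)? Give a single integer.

Answer: 4

Derivation:
Step 1: +2 fires, +1 burnt (F count now 2)
Step 2: +1 fires, +2 burnt (F count now 1)
Step 3: +1 fires, +1 burnt (F count now 1)
Step 4: +0 fires, +1 burnt (F count now 0)
Fire out after step 4
Initially T: 25, now '.': 15
Total burnt (originally-T cells now '.'): 4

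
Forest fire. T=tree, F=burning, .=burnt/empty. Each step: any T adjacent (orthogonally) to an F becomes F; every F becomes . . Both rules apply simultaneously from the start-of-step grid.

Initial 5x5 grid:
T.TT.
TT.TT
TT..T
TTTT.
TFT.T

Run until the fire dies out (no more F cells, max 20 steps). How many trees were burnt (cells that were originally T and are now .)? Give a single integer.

Step 1: +3 fires, +1 burnt (F count now 3)
Step 2: +3 fires, +3 burnt (F count now 3)
Step 3: +3 fires, +3 burnt (F count now 3)
Step 4: +1 fires, +3 burnt (F count now 1)
Step 5: +1 fires, +1 burnt (F count now 1)
Step 6: +0 fires, +1 burnt (F count now 0)
Fire out after step 6
Initially T: 17, now '.': 19
Total burnt (originally-T cells now '.'): 11

Answer: 11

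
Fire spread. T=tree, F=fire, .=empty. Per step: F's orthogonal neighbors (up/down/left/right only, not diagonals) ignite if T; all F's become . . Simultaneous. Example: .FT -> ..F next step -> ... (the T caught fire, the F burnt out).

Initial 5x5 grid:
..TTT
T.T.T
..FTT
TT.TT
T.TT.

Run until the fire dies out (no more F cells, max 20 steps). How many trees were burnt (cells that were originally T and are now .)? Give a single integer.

Answer: 11

Derivation:
Step 1: +2 fires, +1 burnt (F count now 2)
Step 2: +3 fires, +2 burnt (F count now 3)
Step 3: +4 fires, +3 burnt (F count now 4)
Step 4: +2 fires, +4 burnt (F count now 2)
Step 5: +0 fires, +2 burnt (F count now 0)
Fire out after step 5
Initially T: 15, now '.': 21
Total burnt (originally-T cells now '.'): 11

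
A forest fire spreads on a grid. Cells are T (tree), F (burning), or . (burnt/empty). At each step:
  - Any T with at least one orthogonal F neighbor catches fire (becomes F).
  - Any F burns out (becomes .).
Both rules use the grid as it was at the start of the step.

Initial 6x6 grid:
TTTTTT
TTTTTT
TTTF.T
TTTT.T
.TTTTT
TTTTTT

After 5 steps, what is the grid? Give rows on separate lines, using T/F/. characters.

Step 1: 3 trees catch fire, 1 burn out
  TTTTTT
  TTTFTT
  TTF..T
  TTTF.T
  .TTTTT
  TTTTTT
Step 2: 6 trees catch fire, 3 burn out
  TTTFTT
  TTF.FT
  TF...T
  TTF..T
  .TTFTT
  TTTTTT
Step 3: 9 trees catch fire, 6 burn out
  TTF.FT
  TF...F
  F....T
  TF...T
  .TF.FT
  TTTFTT
Step 4: 9 trees catch fire, 9 burn out
  TF...F
  F.....
  .....F
  F....T
  .F...F
  TTF.FT
Step 5: 4 trees catch fire, 9 burn out
  F.....
  ......
  ......
  .....F
  ......
  TF...F

F.....
......
......
.....F
......
TF...F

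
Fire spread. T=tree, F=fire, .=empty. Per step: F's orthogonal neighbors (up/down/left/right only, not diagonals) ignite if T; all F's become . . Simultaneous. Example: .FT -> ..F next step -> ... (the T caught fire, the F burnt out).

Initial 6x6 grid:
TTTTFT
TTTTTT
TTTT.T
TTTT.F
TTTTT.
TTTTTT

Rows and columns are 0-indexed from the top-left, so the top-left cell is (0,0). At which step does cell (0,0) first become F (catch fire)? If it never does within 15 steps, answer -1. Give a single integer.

Step 1: cell (0,0)='T' (+4 fires, +2 burnt)
Step 2: cell (0,0)='T' (+3 fires, +4 burnt)
Step 3: cell (0,0)='T' (+3 fires, +3 burnt)
Step 4: cell (0,0)='F' (+4 fires, +3 burnt)
  -> target ignites at step 4
Step 5: cell (0,0)='.' (+4 fires, +4 burnt)
Step 6: cell (0,0)='.' (+5 fires, +4 burnt)
Step 7: cell (0,0)='.' (+4 fires, +5 burnt)
Step 8: cell (0,0)='.' (+3 fires, +4 burnt)
Step 9: cell (0,0)='.' (+1 fires, +3 burnt)
Step 10: cell (0,0)='.' (+0 fires, +1 burnt)
  fire out at step 10

4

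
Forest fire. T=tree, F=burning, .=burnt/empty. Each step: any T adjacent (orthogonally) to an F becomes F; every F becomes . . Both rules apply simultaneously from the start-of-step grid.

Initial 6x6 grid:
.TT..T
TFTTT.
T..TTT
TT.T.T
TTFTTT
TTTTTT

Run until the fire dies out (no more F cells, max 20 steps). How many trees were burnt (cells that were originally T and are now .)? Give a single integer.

Answer: 25

Derivation:
Step 1: +6 fires, +2 burnt (F count now 6)
Step 2: +9 fires, +6 burnt (F count now 9)
Step 3: +6 fires, +9 burnt (F count now 6)
Step 4: +3 fires, +6 burnt (F count now 3)
Step 5: +1 fires, +3 burnt (F count now 1)
Step 6: +0 fires, +1 burnt (F count now 0)
Fire out after step 6
Initially T: 26, now '.': 35
Total burnt (originally-T cells now '.'): 25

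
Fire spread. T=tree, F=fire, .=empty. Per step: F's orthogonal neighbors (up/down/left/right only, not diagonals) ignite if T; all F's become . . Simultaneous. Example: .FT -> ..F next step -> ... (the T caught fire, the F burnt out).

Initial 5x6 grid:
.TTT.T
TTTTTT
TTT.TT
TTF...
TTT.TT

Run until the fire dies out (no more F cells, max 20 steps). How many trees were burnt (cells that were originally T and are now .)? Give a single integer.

Step 1: +3 fires, +1 burnt (F count now 3)
Step 2: +4 fires, +3 burnt (F count now 4)
Step 3: +5 fires, +4 burnt (F count now 5)
Step 4: +4 fires, +5 burnt (F count now 4)
Step 5: +2 fires, +4 burnt (F count now 2)
Step 6: +2 fires, +2 burnt (F count now 2)
Step 7: +0 fires, +2 burnt (F count now 0)
Fire out after step 7
Initially T: 22, now '.': 28
Total burnt (originally-T cells now '.'): 20

Answer: 20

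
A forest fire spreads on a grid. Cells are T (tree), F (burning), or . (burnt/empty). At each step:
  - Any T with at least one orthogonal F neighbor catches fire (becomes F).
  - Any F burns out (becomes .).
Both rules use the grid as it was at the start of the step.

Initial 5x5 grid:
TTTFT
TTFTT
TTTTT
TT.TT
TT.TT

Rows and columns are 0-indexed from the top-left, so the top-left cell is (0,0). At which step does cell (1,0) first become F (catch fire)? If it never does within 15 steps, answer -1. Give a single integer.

Step 1: cell (1,0)='T' (+5 fires, +2 burnt)
Step 2: cell (1,0)='F' (+5 fires, +5 burnt)
  -> target ignites at step 2
Step 3: cell (1,0)='.' (+5 fires, +5 burnt)
Step 4: cell (1,0)='.' (+4 fires, +5 burnt)
Step 5: cell (1,0)='.' (+2 fires, +4 burnt)
Step 6: cell (1,0)='.' (+0 fires, +2 burnt)
  fire out at step 6

2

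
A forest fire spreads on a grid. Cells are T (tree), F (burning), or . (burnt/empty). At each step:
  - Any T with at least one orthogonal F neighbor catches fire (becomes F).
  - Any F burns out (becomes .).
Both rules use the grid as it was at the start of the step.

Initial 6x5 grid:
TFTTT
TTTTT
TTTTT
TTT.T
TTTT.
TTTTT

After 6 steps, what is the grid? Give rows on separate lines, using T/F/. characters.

Step 1: 3 trees catch fire, 1 burn out
  F.FTT
  TFTTT
  TTTTT
  TTT.T
  TTTT.
  TTTTT
Step 2: 4 trees catch fire, 3 burn out
  ...FT
  F.FTT
  TFTTT
  TTT.T
  TTTT.
  TTTTT
Step 3: 5 trees catch fire, 4 burn out
  ....F
  ...FT
  F.FTT
  TFT.T
  TTTT.
  TTTTT
Step 4: 5 trees catch fire, 5 burn out
  .....
  ....F
  ...FT
  F.F.T
  TFTT.
  TTTTT
Step 5: 4 trees catch fire, 5 burn out
  .....
  .....
  ....F
  ....T
  F.FT.
  TFTTT
Step 6: 4 trees catch fire, 4 burn out
  .....
  .....
  .....
  ....F
  ...F.
  F.FTT

.....
.....
.....
....F
...F.
F.FTT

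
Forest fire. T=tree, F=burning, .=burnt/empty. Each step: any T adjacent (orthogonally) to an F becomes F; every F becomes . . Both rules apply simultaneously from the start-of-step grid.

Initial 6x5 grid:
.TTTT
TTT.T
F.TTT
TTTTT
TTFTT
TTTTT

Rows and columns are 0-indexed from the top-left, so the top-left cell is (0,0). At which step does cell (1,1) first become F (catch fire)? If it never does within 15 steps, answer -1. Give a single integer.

Step 1: cell (1,1)='T' (+6 fires, +2 burnt)
Step 2: cell (1,1)='F' (+8 fires, +6 burnt)
  -> target ignites at step 2
Step 3: cell (1,1)='.' (+6 fires, +8 burnt)
Step 4: cell (1,1)='.' (+2 fires, +6 burnt)
Step 5: cell (1,1)='.' (+2 fires, +2 burnt)
Step 6: cell (1,1)='.' (+1 fires, +2 burnt)
Step 7: cell (1,1)='.' (+0 fires, +1 burnt)
  fire out at step 7

2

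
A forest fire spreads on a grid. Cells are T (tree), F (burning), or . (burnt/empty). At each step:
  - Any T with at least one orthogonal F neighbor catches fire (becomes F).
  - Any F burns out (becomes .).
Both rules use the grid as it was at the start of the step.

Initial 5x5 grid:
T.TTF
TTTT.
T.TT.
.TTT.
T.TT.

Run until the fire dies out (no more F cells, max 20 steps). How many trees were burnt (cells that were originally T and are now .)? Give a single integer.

Answer: 15

Derivation:
Step 1: +1 fires, +1 burnt (F count now 1)
Step 2: +2 fires, +1 burnt (F count now 2)
Step 3: +2 fires, +2 burnt (F count now 2)
Step 4: +3 fires, +2 burnt (F count now 3)
Step 5: +3 fires, +3 burnt (F count now 3)
Step 6: +4 fires, +3 burnt (F count now 4)
Step 7: +0 fires, +4 burnt (F count now 0)
Fire out after step 7
Initially T: 16, now '.': 24
Total burnt (originally-T cells now '.'): 15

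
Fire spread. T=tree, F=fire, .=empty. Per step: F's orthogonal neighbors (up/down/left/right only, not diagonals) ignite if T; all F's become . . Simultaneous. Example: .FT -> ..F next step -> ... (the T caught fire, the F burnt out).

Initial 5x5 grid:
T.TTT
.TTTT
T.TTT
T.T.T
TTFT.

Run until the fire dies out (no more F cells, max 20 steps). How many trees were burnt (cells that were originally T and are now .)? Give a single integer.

Step 1: +3 fires, +1 burnt (F count now 3)
Step 2: +2 fires, +3 burnt (F count now 2)
Step 3: +3 fires, +2 burnt (F count now 3)
Step 4: +5 fires, +3 burnt (F count now 5)
Step 5: +3 fires, +5 burnt (F count now 3)
Step 6: +1 fires, +3 burnt (F count now 1)
Step 7: +0 fires, +1 burnt (F count now 0)
Fire out after step 7
Initially T: 18, now '.': 24
Total burnt (originally-T cells now '.'): 17

Answer: 17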